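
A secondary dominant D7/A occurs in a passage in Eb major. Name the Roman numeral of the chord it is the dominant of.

The chord is a dominant seventh chord on D.
A dominant resolves down a perfect fifth: D → G. In Eb major, G is scale degree 3, i.e. iii.

iii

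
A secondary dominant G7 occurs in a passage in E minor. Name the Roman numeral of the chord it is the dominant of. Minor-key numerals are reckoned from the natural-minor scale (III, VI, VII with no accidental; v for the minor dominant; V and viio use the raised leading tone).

VI

The chord is a dominant seventh chord on G.
A dominant resolves down a perfect fifth: G → C. In E minor, C is scale degree 6, i.e. VI.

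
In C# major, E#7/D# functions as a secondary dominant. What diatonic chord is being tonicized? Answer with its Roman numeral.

vi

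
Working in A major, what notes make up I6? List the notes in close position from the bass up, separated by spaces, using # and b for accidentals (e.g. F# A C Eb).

C# E A

The numeral's case and figure indicate a major triad. In A major its root, scale degree 1, is A.
Stacking thirds from A gives A-C#-E.
The figured bass 6 indicates first inversion, placing the third (C#) in the bass: C#-E-A.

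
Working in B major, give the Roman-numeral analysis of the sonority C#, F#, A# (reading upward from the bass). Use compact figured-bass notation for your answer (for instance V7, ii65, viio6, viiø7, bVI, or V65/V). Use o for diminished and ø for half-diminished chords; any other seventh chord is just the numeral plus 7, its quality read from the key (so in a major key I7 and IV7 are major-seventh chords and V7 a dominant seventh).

The pitches F#-A#-C# form a major triad rooted on F#.
F# is scale degree 5 in B major, and a major triad on that degree is written V.
With C# in the bass the chord is in second inversion, so the figured bass is 64.

V64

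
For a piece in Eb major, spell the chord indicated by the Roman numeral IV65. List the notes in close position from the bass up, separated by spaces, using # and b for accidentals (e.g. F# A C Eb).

The numeral's case and figure indicate a major seventh chord. In Eb major its root, the fourth degree, is Ab.
That chord is spelled Ab-C-Eb-G.
The figured bass 65 indicates first inversion, placing the third (C) in the bass: C-Eb-G-Ab.

C Eb G Ab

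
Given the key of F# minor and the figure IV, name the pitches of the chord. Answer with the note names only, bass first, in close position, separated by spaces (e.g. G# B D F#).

B D# F#

Scale degree 4 in F# minor is B; here the chord built on it is altered to a major triad. IV is the major subdominant, borrowed from the parallel major.
So the chord is B-D#-F#, a major triad.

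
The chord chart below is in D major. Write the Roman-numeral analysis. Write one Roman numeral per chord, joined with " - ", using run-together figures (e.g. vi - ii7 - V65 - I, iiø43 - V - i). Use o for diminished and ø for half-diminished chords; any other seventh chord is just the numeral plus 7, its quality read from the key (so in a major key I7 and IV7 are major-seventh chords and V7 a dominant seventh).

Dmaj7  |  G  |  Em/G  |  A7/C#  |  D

I7 - IV - ii6 - V65 - I

Dmaj7: root D is the tonic; major seventh chord there is I7.
G: major triad on G = scale degree 4 → IV.
Em/G: minor triad on E = scale degree 2 → ii6.
A7/C#: root A is the dominant; dominant seventh chord there is V65.
D: root D is the tonic; major triad there is I.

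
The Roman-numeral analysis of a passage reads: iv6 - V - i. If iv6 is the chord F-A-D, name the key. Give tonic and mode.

A minor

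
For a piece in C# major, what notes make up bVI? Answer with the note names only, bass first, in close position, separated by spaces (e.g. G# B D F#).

bVI is a major triad on the lowered sixth degree, borrowed from the parallel minor. In C# major that root is A.
So the chord is A-C#-E, a major triad.

A C# E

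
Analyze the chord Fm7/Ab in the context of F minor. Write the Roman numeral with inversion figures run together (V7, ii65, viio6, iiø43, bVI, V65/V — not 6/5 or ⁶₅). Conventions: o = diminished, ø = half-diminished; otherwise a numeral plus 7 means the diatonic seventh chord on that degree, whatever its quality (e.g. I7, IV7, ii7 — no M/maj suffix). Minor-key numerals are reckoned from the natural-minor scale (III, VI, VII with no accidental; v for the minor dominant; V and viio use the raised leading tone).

i65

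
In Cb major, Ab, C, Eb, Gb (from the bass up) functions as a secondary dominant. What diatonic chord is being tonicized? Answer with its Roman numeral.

The chord is a dominant seventh chord on Ab.
A dominant resolves down a perfect fifth: Ab → Db. In Cb major, Db is scale degree 2, i.e. ii.

ii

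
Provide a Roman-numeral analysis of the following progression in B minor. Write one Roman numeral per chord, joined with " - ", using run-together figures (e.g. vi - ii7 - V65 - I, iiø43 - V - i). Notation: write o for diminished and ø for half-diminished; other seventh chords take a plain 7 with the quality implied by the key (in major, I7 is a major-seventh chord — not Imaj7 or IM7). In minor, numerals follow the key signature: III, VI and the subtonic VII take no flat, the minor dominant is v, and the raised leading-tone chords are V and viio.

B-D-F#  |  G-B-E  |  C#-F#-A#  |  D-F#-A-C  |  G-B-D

i - iv6 - V64 - V7/VI - VI

B-D-F# has root B, degree 1 in B minor, so i.
G-B-E: minor triad on E = scale degree 4 → iv6.
C#-F#-A#: major triad on F# = scale degree 5 → V64.
D-F#-A-C: a dominant seventh chord on D, the applied dominant of VI → V7/VI.
G-B-D: major triad on G = scale degree 6 → VI.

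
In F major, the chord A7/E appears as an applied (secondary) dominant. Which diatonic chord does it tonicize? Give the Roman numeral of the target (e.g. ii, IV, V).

vi

The chord is a dominant seventh chord on A.
A dominant resolves down a perfect fifth: A → D. In F major, D is scale degree 6, i.e. vi.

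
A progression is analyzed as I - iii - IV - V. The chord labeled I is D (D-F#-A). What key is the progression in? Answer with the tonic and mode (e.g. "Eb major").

D major

I is given as D-F#-A — a major triad with root D.
If D is scale degree 1 and the mode makes that degree carry a major triad, the tonic is D and the mode is major.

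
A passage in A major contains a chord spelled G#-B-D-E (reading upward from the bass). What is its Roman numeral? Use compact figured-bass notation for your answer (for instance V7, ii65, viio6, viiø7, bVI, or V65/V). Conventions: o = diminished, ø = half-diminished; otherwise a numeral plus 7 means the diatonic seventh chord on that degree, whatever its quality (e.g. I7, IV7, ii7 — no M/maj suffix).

V65

The pitches E-G#-B-D form a dominant seventh chord rooted on E.
E is scale degree 5 in A major, and a dominant seventh chord on that degree is written V7.
With G# in the bass the chord is in first inversion, so the figured bass is 65.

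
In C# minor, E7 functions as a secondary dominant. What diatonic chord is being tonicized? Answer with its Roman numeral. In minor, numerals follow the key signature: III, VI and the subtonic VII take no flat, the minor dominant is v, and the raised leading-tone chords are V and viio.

VI

The chord is a dominant seventh chord on E.
A dominant resolves down a perfect fifth: E → A. In C# minor, A is scale degree 6, i.e. VI.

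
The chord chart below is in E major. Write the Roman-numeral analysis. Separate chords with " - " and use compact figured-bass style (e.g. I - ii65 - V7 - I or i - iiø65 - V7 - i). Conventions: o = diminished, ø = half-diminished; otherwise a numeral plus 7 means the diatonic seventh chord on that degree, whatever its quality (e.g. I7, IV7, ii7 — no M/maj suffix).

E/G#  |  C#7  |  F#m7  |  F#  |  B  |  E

I6 - V7/ii - ii7 - V/V - V - I

E/G#: root E is the tonic; major triad there is I6.
C#7: a dominant seventh chord on C#, the applied dominant of ii → V7/ii.
F#m7: root F# is the supertonic; minor seventh chord there is ii7.
F# is the secondary dominant of V (major triad on F#): V/V.
B: major triad on B = scale degree 5 → V.
E: major triad on E = scale degree 1 → I.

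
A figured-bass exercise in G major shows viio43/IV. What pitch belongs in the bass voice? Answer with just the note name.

F

The applied chord viio43/IV is rooted on B: B-D-F-Ab.
The figure 43 means second inversion — the fifth is in the bass.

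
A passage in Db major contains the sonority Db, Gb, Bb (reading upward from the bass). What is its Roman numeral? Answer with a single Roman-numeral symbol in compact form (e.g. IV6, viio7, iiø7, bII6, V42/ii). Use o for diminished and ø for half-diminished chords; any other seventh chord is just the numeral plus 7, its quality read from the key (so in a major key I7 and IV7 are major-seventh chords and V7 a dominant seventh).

Stacked in thirds the chord is Gb-Bb-Db: a major triad on Gb.
In Db major, Gb is the subdominant; the diatonic major triad there is IV.
With Db in the bass the chord is in second inversion, so the figured bass is 64.

IV64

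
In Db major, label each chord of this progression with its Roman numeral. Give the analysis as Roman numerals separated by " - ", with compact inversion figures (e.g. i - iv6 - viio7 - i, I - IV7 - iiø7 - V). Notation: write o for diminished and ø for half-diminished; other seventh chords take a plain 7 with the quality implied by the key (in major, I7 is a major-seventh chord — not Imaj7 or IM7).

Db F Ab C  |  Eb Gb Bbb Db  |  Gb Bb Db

I7 - iiø7 - IV

Db-F-Ab-C: root Db is the tonic; major seventh chord there is I7.
Eb-Gb-Bbb-Db: Eb with this quality isn't in the key; it's iiø7, borrowed from the parallel minor.
Gb-Bb-Db has root Gb, degree 4 in Db major, so IV.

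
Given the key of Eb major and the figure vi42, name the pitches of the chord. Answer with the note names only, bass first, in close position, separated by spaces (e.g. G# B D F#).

In Eb major, the sixth degree is C, and the diatonic chord built there is a minor seventh chord.
Stacking thirds from C gives C-Eb-G-Bb.
With the 42 figure the chord is in third inversion; from the bass Bb upward in close position it reads Bb-C-Eb-G.

Bb C Eb G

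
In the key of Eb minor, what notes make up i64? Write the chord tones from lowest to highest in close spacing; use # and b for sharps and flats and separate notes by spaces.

Bb Eb Gb

In Eb minor, the tonic is Eb, and the diatonic chord built there is a minor triad.
That chord is spelled Eb-Gb-Bb.
With the 64 figure the chord is in second inversion; from the bass Bb upward in close position it reads Bb-Eb-Gb.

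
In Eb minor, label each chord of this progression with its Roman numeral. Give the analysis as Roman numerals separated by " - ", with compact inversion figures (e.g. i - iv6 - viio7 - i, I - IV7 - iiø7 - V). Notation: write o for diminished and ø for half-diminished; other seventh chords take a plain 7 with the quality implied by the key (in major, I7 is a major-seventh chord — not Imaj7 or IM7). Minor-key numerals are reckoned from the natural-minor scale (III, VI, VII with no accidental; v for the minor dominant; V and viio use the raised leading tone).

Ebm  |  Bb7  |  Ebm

i - V7 - i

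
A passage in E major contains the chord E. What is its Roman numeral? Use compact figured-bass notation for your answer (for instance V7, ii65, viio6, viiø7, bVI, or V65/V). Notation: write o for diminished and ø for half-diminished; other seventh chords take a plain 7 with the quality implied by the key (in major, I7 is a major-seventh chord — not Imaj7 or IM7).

I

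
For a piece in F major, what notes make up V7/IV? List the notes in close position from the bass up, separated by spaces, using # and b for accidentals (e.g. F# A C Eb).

F A C Eb

V7/IV is a secondary dominant — the dominant seventh of IV. IV in F major is Bb, so the applied chord's root is F, a perfect fifth above.
Building a dominant seventh chord on F gives F-A-C-Eb.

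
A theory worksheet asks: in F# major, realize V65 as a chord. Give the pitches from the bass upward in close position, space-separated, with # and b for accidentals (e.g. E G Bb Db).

E# G# B C#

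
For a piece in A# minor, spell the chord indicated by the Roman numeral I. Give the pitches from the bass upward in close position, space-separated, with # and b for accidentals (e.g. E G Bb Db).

A# C## E#

I is the major tonic (Picardy third), borrowed from the parallel major. In A# minor that root is A#.
So the chord is A#-C##-E#.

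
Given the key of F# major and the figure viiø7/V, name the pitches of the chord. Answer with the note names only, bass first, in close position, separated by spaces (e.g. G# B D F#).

viiø7/V is a secondary leading-tone chord. The target V is C# in F# major; the applied chord is rooted a semitone below, on B#.
Building a half-diminished seventh chord on B# gives B#-D#-F#-A#.

B# D# F# A#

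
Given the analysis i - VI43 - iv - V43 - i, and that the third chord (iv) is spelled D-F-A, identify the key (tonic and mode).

A minor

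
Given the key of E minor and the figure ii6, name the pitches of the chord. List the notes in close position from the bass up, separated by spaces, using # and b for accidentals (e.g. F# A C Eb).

A C# F#

ii6 is the minor supertonic, borrowed from the parallel major (the Dorian ii). In E minor that root is F#.
So the chord is F#-A-C#, a minor triad.
The figured bass 6 indicates first inversion, placing the third (A) in the bass: A-C#-F#.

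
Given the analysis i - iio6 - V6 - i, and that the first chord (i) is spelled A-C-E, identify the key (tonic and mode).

A minor

The chord Am is a minor triad rooted on A; its label is i.
If A is scale degree 1 and the mode makes that degree carry a minor triad, the tonic is A and the mode is minor.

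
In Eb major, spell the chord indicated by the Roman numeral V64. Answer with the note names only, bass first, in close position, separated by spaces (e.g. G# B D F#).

F Bb D

In Eb major, scale degree 5 is Bb, and the diatonic chord built there is a major triad.
Stacking thirds from Bb gives Bb-D-F.
The figured bass 64 indicates second inversion, placing the fifth (F) in the bass: F-Bb-D.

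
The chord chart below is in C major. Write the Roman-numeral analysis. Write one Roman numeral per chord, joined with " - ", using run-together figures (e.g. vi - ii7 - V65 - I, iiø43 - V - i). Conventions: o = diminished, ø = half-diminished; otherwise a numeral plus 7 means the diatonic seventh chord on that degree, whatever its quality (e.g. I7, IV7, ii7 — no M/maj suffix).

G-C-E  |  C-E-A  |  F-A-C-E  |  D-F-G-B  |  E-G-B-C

I64 - vi6 - IV7 - V43 - I65

G-C-E has root C, degree 1 in C major, so I64.
C-E-A: root A is the submediant; minor triad there is vi6.
F-A-C-E: root F is the subdominant; major seventh chord there is IV7.
D-F-G-B: root G is the dominant; dominant seventh chord there is V43.
E-G-B-C: root C is the tonic; major seventh chord there is I65.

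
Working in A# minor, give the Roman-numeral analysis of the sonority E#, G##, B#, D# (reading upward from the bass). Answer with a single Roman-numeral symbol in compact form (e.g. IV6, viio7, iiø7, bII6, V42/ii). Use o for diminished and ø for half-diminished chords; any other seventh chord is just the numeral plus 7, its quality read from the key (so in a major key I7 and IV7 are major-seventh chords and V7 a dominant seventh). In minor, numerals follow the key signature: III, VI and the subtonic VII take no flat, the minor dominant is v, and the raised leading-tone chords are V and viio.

V7

The pitches E#-G##-B#-D# form a dominant seventh chord rooted on E#.
E# is scale degree 5 in A# minor, and a dominant seventh chord on that degree is written V7.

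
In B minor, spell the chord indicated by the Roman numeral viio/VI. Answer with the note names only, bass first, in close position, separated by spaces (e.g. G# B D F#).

viio/VI is a secondary leading-tone chord. The target VI is G in B minor; the applied chord is rooted a semitone below, on F#.
Building a diminished triad on F# gives F#-A-C.

F# A C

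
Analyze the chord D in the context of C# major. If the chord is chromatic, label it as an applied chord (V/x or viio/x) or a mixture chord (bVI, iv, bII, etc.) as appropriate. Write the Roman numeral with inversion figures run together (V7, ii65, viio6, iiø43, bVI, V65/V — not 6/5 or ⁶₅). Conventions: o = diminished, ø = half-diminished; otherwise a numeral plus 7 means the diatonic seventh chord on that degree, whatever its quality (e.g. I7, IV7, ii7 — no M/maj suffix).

bII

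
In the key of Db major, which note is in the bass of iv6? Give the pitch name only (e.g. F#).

iv in Db major has root Gb; the chord is Gb-Bbb-Db.
The figure 6 means first inversion — the third is in the bass.

Bbb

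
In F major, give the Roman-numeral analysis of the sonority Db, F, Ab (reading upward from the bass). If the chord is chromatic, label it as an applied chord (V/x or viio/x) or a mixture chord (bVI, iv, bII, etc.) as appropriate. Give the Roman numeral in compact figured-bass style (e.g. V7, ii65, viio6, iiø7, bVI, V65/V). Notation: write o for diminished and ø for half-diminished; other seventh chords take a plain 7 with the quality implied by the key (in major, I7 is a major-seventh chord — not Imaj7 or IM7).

bVI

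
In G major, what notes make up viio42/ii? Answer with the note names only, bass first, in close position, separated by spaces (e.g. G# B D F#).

F G# B D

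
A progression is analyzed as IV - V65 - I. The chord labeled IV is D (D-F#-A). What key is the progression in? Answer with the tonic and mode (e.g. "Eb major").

The chord D is a major triad rooted on D; its label is IV.
If D is scale degree 4 and the mode makes that degree carry a major triad, the tonic is A and the mode is major.

A major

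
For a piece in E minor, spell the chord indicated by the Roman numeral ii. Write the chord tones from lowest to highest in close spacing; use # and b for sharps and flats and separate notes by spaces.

F# A C#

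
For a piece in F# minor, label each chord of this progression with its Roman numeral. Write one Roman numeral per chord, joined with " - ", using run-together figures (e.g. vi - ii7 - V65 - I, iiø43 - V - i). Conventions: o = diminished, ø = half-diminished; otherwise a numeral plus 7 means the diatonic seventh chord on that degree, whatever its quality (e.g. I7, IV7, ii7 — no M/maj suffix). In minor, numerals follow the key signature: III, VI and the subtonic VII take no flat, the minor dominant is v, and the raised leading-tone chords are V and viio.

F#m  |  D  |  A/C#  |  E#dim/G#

F#m: minor triad on F# = scale degree 1 → i.
D: major triad on D = scale degree 6 → VI.
A/C#: major triad on A = scale degree 3 → III6.
E#dim/G#: root E# is the leading tone; diminished triad there is viio6.

i - VI - III6 - viio6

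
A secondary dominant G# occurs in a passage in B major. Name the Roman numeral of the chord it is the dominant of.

ii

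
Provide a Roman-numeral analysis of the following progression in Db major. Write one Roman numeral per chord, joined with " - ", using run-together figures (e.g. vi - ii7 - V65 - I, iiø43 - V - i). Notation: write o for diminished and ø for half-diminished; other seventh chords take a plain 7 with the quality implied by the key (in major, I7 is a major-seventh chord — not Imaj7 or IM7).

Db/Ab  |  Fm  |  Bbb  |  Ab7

I64 - iii - bVI - V7

Db/Ab has root Db, degree 1 in Db major, so I64.
Fm: minor triad on F = scale degree 3 → iii.
Bbb: Bbb with this quality isn't in the key; it's bVI, borrowed from the parallel minor.
Ab7: dominant seventh chord on Ab = scale degree 5 → V7.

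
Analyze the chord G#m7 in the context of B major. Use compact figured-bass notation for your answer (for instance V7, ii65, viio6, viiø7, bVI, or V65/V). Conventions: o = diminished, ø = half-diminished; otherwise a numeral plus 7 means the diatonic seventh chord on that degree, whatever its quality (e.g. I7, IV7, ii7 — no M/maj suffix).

The pitches G#-B-D#-F# form a minor seventh chord rooted on G#.
In B major, G# is the submediant; the diatonic minor seventh chord there is vi7.

vi7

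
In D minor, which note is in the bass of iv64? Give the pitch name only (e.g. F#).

D

iv in D minor has root G; the chord is G-Bb-D.
The figure 64 means second inversion — the fifth is in the bass.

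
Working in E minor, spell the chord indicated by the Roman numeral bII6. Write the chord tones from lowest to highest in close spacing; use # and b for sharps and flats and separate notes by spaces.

bII6 is the Neapolitan sixth — a major triad on the lowered second degree, here in its customary first inversion. In E minor that root is F.
So the chord is F-A-C, a major triad.
With the 6 figure the chord is in first inversion; from the bass A upward in close position it reads A-C-F.

A C F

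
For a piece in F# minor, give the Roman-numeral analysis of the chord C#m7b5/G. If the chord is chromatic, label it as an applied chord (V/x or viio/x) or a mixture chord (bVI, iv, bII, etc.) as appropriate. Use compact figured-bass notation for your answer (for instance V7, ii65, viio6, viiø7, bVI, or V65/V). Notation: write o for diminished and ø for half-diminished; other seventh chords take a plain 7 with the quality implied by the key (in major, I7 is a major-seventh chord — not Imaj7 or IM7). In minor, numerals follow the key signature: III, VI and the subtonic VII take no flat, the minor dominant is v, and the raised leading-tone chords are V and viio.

viiø43/VI

The pitches C#-E-G-B form a half-diminished seventh chord rooted on C#.
C# sits a half step below D (VI in F# minor); a diminished chord there is the applied leading-tone chord of VI.
With G in the bass the chord is in second inversion, so the figured bass is 43.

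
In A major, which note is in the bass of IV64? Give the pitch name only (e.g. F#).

A

IV in A major has root D; the chord is D-F#-A.
The figure 64 means second inversion — the fifth is in the bass.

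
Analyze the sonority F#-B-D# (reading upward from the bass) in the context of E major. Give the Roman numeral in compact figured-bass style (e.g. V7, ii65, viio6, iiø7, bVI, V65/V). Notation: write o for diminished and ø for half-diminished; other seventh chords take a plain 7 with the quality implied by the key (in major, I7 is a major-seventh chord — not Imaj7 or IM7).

V64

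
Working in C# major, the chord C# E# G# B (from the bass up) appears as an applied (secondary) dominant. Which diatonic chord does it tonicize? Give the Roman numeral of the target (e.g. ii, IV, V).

IV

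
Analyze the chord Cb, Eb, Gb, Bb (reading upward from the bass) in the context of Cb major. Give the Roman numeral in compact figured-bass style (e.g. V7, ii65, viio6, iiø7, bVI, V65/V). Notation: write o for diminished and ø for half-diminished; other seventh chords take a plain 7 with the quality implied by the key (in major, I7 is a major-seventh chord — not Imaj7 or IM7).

I7

The pitches Cb-Eb-Gb-Bb form a major seventh chord rooted on Cb.
Cb is scale degree 1 in Cb major, and a major seventh chord on that degree is written I7.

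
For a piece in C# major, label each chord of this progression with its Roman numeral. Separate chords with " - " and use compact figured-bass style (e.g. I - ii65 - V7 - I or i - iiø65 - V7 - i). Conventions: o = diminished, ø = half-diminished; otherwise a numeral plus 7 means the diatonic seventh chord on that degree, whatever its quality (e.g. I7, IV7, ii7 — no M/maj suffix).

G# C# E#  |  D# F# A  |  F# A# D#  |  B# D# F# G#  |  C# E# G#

I64 - iio - ii6 - V65 - I

G#-C#-E#: major triad on C# = scale degree 1 → I64.
D#-F#-A: diminished triad on D# — chromatic; iio (borrowed from the parallel minor).
F#-A#-D#: root D# is the supertonic; minor triad there is ii6.
B#-D#-F#-G#: root G# is the dominant; dominant seventh chord there is V65.
C#-E#-G#: root C# is the tonic; major triad there is I.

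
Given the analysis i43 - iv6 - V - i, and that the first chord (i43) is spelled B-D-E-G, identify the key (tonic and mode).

E minor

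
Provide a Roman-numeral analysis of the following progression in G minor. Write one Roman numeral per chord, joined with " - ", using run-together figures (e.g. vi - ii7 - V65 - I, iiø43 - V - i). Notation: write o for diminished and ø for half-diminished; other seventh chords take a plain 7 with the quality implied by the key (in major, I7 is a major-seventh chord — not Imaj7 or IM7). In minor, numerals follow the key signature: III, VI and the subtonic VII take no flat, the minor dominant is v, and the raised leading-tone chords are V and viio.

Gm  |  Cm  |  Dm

i - iv - v

Gm: root G is the tonic; minor triad there is i.
Cm has root C, degree 4 in G minor, so iv.
Dm: root D is the dominant; minor triad there is v.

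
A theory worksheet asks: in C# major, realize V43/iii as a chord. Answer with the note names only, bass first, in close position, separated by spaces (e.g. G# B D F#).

F## A# B# D##

The slash means an applied dominant: we want the dominant of iii. In C# major, iii is E# minor, and its dominant is built on B#.
Building a dominant seventh chord on B# gives B#-D##-F##-A#.
With the 43 figure the chord is in second inversion; from the bass F## upward in close position it reads F##-A#-B#-D##.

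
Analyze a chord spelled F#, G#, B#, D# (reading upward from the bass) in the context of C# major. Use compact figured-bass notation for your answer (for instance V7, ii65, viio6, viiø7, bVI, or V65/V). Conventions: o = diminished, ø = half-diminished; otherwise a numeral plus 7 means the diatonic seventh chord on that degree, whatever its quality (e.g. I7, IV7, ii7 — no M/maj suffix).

V42

The pitches G#-B#-D#-F# form a dominant seventh chord rooted on G#.
G# is scale degree 5 in C# major, and a dominant seventh chord on that degree is written V7.
With F# in the bass the chord is in third inversion, so the figured bass is 42.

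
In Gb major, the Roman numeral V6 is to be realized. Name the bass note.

V in Gb major has root Db; the chord is Db-F-Ab.
The figure 6 means first inversion — the third is in the bass.

F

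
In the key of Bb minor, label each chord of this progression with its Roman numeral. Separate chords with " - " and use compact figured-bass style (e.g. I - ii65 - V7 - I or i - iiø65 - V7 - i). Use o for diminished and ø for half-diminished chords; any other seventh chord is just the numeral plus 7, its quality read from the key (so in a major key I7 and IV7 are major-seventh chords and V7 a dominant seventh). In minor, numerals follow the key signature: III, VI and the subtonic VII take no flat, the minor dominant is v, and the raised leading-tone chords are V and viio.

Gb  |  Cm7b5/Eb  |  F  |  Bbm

VI - iiø65 - V - i

Gb: root Gb is the submediant; major triad there is VI.
Cm7b5/Eb: root C is the supertonic; half-diminished seventh chord there is iiø65.
F has root F, degree 5 in Bb minor, so V.
Bbm: minor triad on Bb = scale degree 1 → i.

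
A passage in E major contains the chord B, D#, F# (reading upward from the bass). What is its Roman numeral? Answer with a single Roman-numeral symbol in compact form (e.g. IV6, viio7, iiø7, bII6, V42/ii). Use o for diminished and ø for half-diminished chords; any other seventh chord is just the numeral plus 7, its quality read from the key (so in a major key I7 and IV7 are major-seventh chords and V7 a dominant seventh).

Stacked in thirds the chord is B-D#-F#: a major triad on B.
In E major, B is the dominant; the diatonic major triad there is V.

V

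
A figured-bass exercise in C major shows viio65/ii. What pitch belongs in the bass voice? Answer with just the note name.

E

The applied chord viio65/ii is rooted on C#: C#-E-G-Bb.
The figure 65 means first inversion — the third is in the bass.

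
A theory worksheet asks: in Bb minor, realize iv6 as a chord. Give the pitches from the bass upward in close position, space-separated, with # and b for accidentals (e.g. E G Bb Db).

Gb Bb Eb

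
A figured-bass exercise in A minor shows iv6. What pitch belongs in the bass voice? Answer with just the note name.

F

iv in A minor has root D; the chord is D-F-A.
The figure 6 means first inversion — the third is in the bass.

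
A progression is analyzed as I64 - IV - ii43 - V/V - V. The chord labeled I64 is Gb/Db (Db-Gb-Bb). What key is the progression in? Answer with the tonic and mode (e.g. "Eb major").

Gb major

The chord Gb/Db is a major triad rooted on Gb; its label is I64.
If Gb is scale degree 1 and the mode makes that degree carry a major triad, the tonic is Gb and the mode is major.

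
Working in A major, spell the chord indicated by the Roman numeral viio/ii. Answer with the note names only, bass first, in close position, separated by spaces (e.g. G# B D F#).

The slash marks an applied leading-tone chord: viio of ii. In A major, ii is B, so the leading tone to it is A#, a half step below.
Building a diminished triad on A# gives A#-C#-E.

A# C# E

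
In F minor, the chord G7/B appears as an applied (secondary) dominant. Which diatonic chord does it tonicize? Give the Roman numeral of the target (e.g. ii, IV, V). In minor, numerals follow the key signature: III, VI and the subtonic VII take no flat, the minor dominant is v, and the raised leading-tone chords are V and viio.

V

The chord is a dominant seventh chord on G.
A dominant resolves down a perfect fifth: G → C. In F minor, C is scale degree 5, i.e. V.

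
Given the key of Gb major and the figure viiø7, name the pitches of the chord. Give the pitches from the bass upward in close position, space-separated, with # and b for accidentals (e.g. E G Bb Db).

The numeral's case and figure indicate a half-diminished seventh chord. In Gb major its root, scale degree 7, is F.
Stacking thirds from F gives F-Ab-Cb-Eb.

F Ab Cb Eb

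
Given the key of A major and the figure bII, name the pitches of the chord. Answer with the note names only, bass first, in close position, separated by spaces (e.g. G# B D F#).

Bb D F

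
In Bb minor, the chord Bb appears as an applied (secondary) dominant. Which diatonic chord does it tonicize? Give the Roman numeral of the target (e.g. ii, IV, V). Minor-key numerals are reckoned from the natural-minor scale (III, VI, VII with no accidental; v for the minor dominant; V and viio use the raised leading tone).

iv

The chord is a major triad on Bb.
A dominant resolves down a perfect fifth: Bb → Eb. In Bb minor, Eb is scale degree 4, i.e. iv.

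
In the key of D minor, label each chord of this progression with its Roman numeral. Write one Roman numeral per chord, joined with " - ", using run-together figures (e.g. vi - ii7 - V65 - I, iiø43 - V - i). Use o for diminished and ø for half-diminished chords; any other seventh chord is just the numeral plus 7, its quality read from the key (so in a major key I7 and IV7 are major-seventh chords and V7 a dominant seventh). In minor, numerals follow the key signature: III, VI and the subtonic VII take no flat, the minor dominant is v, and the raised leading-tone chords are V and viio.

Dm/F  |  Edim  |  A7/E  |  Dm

Dm/F has root D, degree 1 in D minor, so i6.
Edim has root E, degree 2 in D minor, so iio.
A7/E: dominant seventh chord on A = scale degree 5 → V43.
Dm: minor triad on D = scale degree 1 → i.

i6 - iio - V43 - i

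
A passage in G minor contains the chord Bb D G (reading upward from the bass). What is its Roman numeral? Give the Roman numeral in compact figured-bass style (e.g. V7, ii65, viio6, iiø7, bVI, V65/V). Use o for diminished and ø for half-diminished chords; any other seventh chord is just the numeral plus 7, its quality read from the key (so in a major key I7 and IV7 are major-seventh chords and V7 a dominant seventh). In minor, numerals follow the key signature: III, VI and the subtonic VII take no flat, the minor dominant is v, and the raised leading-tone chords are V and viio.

The pitches G-Bb-D form a minor triad rooted on G.
In G minor, G is the tonic; the diatonic minor triad there is i.
With Bb in the bass the chord is in first inversion, so the figured bass is 6.

i6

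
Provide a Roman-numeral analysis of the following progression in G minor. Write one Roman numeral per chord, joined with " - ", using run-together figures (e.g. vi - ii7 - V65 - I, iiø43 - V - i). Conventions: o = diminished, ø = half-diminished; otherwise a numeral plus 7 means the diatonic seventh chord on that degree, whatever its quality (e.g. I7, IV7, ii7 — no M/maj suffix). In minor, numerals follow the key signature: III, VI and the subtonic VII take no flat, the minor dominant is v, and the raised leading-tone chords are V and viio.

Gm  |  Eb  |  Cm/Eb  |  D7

Gm has root G, degree 1 in G minor, so i.
Eb: root Eb is the submediant; major triad there is VI.
Cm/Eb has root C, degree 4 in G minor, so iv6.
D7: root D is the dominant; dominant seventh chord there is V7.

i - VI - iv6 - V7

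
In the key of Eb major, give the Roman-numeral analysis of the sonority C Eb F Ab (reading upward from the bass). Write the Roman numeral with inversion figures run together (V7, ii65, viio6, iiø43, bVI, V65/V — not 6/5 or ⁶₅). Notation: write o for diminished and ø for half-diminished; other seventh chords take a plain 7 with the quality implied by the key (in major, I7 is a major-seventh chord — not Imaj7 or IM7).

ii43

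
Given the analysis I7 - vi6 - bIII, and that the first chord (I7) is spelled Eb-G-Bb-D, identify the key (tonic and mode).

Eb major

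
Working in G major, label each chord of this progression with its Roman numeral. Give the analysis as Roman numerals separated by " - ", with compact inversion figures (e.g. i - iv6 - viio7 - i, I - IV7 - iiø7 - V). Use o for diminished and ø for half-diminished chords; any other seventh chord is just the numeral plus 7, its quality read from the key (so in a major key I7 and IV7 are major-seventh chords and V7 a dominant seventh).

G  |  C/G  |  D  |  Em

I - IV64 - V - vi

G has root G, degree 1 in G major, so I.
C/G: root C is the subdominant; major triad there is IV64.
D: major triad on D = scale degree 5 → V.
Em: minor triad on E = scale degree 6 → vi.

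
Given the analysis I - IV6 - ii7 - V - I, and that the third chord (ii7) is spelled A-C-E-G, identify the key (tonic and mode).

G major

The chord Am7 is a minor seventh chord rooted on A; its label is ii7.
If A is scale degree 2 and the mode makes that degree carry a minor seventh chord, the tonic is G and the mode is major.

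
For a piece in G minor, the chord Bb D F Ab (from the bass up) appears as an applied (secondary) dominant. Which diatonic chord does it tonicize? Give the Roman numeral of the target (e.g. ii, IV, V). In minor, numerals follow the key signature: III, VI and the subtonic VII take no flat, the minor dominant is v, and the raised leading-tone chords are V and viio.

VI

The chord is a dominant seventh chord on Bb.
A dominant resolves down a perfect fifth: Bb → Eb. In G minor, Eb is scale degree 6, i.e. VI.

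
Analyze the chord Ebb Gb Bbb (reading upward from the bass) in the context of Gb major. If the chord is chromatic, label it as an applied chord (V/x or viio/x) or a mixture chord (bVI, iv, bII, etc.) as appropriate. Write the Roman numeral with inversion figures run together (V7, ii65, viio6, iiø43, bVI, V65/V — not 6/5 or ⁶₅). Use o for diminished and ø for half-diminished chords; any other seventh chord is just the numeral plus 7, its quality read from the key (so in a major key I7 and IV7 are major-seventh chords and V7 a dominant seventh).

bVI

Stacked in thirds the chord is Ebb-Gb-Bbb: a major triad on Ebb.
Ebb is the lowered sixth degree of Gb major (diatonic 6 would be Eb). This is a major triad on the lowered sixth degree, borrowed from the parallel minor.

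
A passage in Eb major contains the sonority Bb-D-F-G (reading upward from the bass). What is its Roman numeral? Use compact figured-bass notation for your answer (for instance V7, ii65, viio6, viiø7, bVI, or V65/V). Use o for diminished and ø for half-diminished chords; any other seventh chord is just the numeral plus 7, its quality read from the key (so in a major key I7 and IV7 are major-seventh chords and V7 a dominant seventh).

iii65

The pitches G-Bb-D-F form a minor seventh chord rooted on G.
G is scale degree 3 in Eb major, and a minor seventh chord on that degree is written iii7.
With Bb in the bass the chord is in first inversion, so the figured bass is 65.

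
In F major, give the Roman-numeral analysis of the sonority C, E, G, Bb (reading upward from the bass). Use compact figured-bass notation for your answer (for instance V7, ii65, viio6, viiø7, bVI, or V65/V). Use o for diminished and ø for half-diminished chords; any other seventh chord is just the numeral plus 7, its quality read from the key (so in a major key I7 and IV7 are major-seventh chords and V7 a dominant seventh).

V7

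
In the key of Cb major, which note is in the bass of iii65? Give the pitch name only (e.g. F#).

Gb

iii in Cb major has root Eb; the chord is Eb-Gb-Bb-Db.
The figure 65 means first inversion — the third is in the bass.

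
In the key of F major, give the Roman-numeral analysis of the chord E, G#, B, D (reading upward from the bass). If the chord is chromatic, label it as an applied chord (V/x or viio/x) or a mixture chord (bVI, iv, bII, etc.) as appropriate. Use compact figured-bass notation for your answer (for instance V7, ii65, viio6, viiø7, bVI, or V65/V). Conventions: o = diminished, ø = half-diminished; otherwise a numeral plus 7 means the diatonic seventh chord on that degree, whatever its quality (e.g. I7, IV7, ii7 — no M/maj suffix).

The pitches E-G#-B-D form a dominant seventh chord rooted on E.
E is not a diatonic chord root with this quality in F major, but it lies a perfect fifth above A (iii), so the chord functions as an applied dominant of iii.

V7/iii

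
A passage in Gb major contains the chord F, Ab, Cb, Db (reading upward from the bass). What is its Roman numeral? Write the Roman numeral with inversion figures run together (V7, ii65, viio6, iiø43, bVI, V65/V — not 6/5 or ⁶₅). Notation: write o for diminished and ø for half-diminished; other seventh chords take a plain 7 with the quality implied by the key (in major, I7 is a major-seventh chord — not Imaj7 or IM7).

V65

Stacked in thirds the chord is Db-F-Ab-Cb: a dominant seventh chord on Db.
Db is scale degree 5 in Gb major, and a dominant seventh chord on that degree is written V7.
With F in the bass the chord is in first inversion, so the figured bass is 65.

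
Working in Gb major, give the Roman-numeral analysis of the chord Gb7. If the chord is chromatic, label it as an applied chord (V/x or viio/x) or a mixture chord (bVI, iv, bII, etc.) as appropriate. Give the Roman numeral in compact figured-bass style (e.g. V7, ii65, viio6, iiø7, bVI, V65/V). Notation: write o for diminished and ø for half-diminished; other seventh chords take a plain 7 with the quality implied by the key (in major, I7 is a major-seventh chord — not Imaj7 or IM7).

The pitches Gb-Bb-Db-Fb form a dominant seventh chord rooted on Gb.
Gb is not a diatonic chord root with this quality in Gb major, but it lies a perfect fifth above Cb (IV), so the chord functions as an applied dominant of IV.

V7/IV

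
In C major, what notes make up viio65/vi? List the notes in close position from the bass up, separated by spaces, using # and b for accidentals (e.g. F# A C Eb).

B D F G#

viio65/vi is a secondary leading-tone chord. The target vi is A in C major; the applied chord is rooted a semitone below, on G#.
Building a fully diminished seventh chord on G# gives G#-B-D-F.
With the 65 figure the chord is in first inversion; from the bass B upward in close position it reads B-D-F-G#.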